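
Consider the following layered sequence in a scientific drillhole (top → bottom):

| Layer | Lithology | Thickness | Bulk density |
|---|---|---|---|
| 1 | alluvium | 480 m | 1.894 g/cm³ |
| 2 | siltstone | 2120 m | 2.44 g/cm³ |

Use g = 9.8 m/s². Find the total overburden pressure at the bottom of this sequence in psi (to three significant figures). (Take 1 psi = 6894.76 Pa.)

8640 psi

alluvium: 1894 kg/m³ × 9.8 m/s² × 480 m = 8.909×10^6 Pa = 1292 psi
siltstone: 2440 kg/m³ × 9.8 m/s² × 2120 m = 5.069×10^7 Pa = 7352 psi
Total = 1292 + 7352 = 8644.7 psi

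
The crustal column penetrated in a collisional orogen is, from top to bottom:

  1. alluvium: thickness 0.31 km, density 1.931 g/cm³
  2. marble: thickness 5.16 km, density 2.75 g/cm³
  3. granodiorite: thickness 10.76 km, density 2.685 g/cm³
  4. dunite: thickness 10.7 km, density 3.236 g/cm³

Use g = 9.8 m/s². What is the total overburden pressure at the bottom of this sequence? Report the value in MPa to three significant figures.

767 MPa

alluvium: 1931 kg/m³ × 9.8 m/s² × 310 m = 5.866×10^6 Pa = 5.866 MPa
marble: 2750 kg/m³ × 9.8 m/s² × 5160 m = 1.391×10^8 Pa = 139.1 MPa
granodiorite: 2685 kg/m³ × 9.8 m/s² × 10760 m = 2.831×10^8 Pa = 283.1 MPa
dunite: 3236 kg/m³ × 9.8 m/s² × 10700 m = 3.393×10^8 Pa = 339.3 MPa
Total = 5.866 + 139.1 + 283.1 + 339.3 = 767.38 MPa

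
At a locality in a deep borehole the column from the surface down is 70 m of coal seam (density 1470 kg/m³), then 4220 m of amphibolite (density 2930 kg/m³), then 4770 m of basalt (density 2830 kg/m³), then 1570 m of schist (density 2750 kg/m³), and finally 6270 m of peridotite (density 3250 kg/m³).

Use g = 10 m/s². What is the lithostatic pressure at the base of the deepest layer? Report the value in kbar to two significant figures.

5.1 kbar

coal seam: 1470 kg/m³ × 10 m/s² × 70 m = 1.029×10^6 Pa = 0.01029 kbar
amphibolite: 2930 kg/m³ × 10 m/s² × 4220 m = 1.236×10^8 Pa = 1.236 kbar
basalt: 2830 kg/m³ × 10 m/s² × 4770 m = 1.350×10^8 Pa = 1.350 kbar
schist: 2750 kg/m³ × 10 m/s² × 1570 m = 4.317×10^7 Pa = 0.4318 kbar
peridotite: 3250 kg/m³ × 10 m/s² × 6270 m = 2.038×10^8 Pa = 2.038 kbar
Total = 0.01029 + 1.236 + 1.350 + 0.4318 + 2.038 = 5.0662 kbar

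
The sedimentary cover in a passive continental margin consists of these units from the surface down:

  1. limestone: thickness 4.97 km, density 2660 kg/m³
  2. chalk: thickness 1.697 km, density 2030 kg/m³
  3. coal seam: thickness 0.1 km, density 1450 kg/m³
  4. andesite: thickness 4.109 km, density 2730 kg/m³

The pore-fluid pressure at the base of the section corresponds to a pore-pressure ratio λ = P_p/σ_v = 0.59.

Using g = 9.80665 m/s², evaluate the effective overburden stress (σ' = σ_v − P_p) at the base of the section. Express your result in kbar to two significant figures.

1.1 kbar

Overburden (lithostatic) stress σ_v:
limestone: 2660 kg/m³ × 9.80665 m/s² × 4970 m = 1.296×10^8 Pa = 129.6 MPa
chalk: 2030 kg/m³ × 9.80665 m/s² × 1697 m = 3.378×10^7 Pa = 33.78 MPa
coal seam: 1450 kg/m³ × 9.80665 m/s² × 100 m = 1.422×10^6 Pa = 1.422 MPa
andesite: 2730 kg/m³ × 9.80665 m/s² × 4109 m = 1.100×10^8 Pa = 110.0 MPa
Total = 129.6 + 33.78 + 1.422 + 110.0 = 274.86 MPa
Pore pressure P_p = λ·σ_v = 0.59 × 274.9 MPa = 162.2 MPa
Effective stress σ' = σ_v − P_p = 274.9 − 162.2 = 112.69 MPa = 1.1269 kbar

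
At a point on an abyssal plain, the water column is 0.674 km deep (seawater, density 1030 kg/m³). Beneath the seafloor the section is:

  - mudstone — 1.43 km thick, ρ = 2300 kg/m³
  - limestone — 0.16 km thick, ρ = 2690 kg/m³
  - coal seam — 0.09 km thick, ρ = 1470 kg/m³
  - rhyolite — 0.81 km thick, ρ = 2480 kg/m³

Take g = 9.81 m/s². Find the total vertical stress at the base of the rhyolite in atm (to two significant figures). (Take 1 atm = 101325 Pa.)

630 atm

seawater: 1030 kg/m³ × 9.81 m/s² × 674 m = 6.810×10^6 Pa = 67.21 atm
mudstone: 2300 kg/m³ × 9.81 m/s² × 1430 m = 3.227×10^7 Pa = 318.4 atm
limestone: 2690 kg/m³ × 9.81 m/s² × 160 m = 4.222×10^6 Pa = 41.67 atm
coal seam: 1470 kg/m³ × 9.81 m/s² × 90 m = 1.298×10^6 Pa = 12.81 atm
rhyolite: 2480 kg/m³ × 9.81 m/s² × 810 m = 1.971×10^7 Pa = 194.5 atm
Total = 67.21 + 318.4 + 41.67 + 12.81 + 194.5 = 634.61 atm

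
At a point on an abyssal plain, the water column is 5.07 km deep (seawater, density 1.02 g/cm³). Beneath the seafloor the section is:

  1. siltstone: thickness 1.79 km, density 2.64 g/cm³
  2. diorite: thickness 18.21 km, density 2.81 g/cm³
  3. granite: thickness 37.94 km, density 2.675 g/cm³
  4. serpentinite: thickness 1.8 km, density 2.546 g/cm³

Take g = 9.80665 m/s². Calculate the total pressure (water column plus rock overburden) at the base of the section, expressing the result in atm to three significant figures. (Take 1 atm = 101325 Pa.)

16200 atm

seawater: 1020 kg/m³ × 9.80665 m/s² × 5070 m = 5.071×10^7 Pa = 500.5 atm
siltstone: 2640 kg/m³ × 9.80665 m/s² × 1790 m = 4.634×10^7 Pa = 457.4 atm
diorite: 2810 kg/m³ × 9.80665 m/s² × 18210 m = 5.018×10^8 Pa = 4952 atm
granite: 2675 kg/m³ × 9.80665 m/s² × 37940 m = 9.953×10^8 Pa = 9823 atm
serpentinite: 2546 kg/m³ × 9.80665 m/s² × 1800 m = 4.494×10^7 Pa = 443.5 atm
Total = 500.5 + 457.4 + 4952 + 9823 + 443.5 = 16176 atm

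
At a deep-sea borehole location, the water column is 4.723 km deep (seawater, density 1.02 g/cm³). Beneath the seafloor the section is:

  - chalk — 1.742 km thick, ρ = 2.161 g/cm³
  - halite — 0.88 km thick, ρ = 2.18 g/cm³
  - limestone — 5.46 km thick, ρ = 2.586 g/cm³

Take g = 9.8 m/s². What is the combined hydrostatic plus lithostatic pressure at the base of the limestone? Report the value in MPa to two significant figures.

seawater: 1020 kg/m³ × 9.8 m/s² × 4723 m = 4.721×10^7 Pa = 47.21 MPa
chalk: 2161 kg/m³ × 9.8 m/s² × 1742 m = 3.689×10^7 Pa = 36.89 MPa
halite: 2180 kg/m³ × 9.8 m/s² × 880 m = 1.880×10^7 Pa = 18.80 MPa
limestone: 2586 kg/m³ × 9.8 m/s² × 5460 m = 1.384×10^8 Pa = 138.4 MPa
Total = 47.21 + 36.89 + 18.80 + 138.4 = 241.27 MPa

240 MPa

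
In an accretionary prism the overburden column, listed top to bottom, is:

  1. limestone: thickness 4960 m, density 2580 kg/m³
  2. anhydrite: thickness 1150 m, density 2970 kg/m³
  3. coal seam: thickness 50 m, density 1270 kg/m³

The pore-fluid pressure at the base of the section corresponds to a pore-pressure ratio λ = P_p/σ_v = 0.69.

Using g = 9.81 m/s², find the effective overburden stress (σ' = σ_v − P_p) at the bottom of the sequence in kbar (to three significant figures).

0.495 kbar

Overburden (lithostatic) stress σ_v:
limestone: 2580 kg/m³ × 9.81 m/s² × 4960 m = 1.255×10^8 Pa = 125.5 MPa
anhydrite: 2970 kg/m³ × 9.81 m/s² × 1150 m = 3.351×10^7 Pa = 33.51 MPa
coal seam: 1270 kg/m³ × 9.81 m/s² × 50 m = 6.229×10^5 Pa = 0.6229 MPa
Total = 125.5 + 33.51 + 0.6229 = 159.67 MPa
Pore pressure P_p = λ·σ_v = 0.69 × 159.7 MPa = 110.2 MPa
Effective stress σ' = σ_v − P_p = 159.7 − 110.2 = 49.496 MPa = 0.49496 kbar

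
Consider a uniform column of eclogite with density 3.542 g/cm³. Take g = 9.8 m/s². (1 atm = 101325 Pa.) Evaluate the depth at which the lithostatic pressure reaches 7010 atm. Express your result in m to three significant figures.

20500 m

h = P/(ρg) = 7010 atm / (3542 kg/m³ × 9.8 m/s²) = 7.103×10^8 Pa / 34712 Pa/m = 20463 m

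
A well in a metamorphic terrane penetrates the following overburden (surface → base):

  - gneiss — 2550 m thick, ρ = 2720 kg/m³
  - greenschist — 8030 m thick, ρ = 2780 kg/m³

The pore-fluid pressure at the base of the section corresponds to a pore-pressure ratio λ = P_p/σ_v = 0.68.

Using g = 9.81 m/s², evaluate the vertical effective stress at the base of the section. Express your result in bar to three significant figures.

919 bar

Overburden (lithostatic) stress σ_v:
gneiss: 2720 kg/m³ × 9.81 m/s² × 2550 m = 6.804×10^7 Pa = 68.04 MPa
greenschist: 2780 kg/m³ × 9.81 m/s² × 8030 m = 2.190×10^8 Pa = 219.0 MPa
Total = 68.04 + 219.0 = 287.03 MPa
Pore pressure P_p = λ·σ_v = 0.68 × 287.0 MPa = 195.2 MPa
Effective stress σ' = σ_v − P_p = 287.0 − 195.2 = 91.851 MPa = 918.51 bar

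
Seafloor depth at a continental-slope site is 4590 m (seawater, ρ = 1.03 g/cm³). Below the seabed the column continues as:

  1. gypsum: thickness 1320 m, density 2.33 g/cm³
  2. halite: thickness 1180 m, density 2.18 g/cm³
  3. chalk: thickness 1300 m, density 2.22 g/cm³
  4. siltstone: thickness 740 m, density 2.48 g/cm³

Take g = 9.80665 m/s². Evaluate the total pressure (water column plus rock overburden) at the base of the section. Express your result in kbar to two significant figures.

seawater: 1030 kg/m³ × 9.80665 m/s² × 4590 m = 4.636×10^7 Pa = 0.4636 kbar
gypsum: 2330 kg/m³ × 9.80665 m/s² × 1320 m = 3.016×10^7 Pa = 0.3016 kbar
halite: 2180 kg/m³ × 9.80665 m/s² × 1180 m = 2.523×10^7 Pa = 0.2523 kbar
chalk: 2220 kg/m³ × 9.80665 m/s² × 1300 m = 2.830×10^7 Pa = 0.2830 kbar
siltstone: 2480 kg/m³ × 9.80665 m/s² × 740 m = 1.800×10^7 Pa = 0.1800 kbar
Total = 0.4636 + 0.3016 + 0.2523 + 0.2830 + 0.1800 = 1.4805 kbar

1.5 kbar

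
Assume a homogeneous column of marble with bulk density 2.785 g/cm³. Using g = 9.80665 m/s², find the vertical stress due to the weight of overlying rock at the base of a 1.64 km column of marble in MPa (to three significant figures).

44.8 MPa

marble: 2785 kg/m³ × 9.80665 m/s² × 1640 m = 4.479×10^7 Pa = 44.79 MPa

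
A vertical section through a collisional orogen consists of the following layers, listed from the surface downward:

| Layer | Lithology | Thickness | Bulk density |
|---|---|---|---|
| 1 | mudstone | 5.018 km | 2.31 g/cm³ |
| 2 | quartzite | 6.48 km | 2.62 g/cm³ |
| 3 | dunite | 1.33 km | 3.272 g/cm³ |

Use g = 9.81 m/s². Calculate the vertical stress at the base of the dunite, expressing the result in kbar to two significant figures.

mudstone: 2310 kg/m³ × 9.81 m/s² × 5018 m = 1.137×10^8 Pa = 1.137 kbar
quartzite: 2620 kg/m³ × 9.81 m/s² × 6480 m = 1.666×10^8 Pa = 1.666 kbar
dunite: 3272 kg/m³ × 9.81 m/s² × 1330 m = 4.269×10^7 Pa = 0.4269 kbar
Total = 1.137 + 1.666 + 0.4269 = 3.2295 kbar

3.2 kbar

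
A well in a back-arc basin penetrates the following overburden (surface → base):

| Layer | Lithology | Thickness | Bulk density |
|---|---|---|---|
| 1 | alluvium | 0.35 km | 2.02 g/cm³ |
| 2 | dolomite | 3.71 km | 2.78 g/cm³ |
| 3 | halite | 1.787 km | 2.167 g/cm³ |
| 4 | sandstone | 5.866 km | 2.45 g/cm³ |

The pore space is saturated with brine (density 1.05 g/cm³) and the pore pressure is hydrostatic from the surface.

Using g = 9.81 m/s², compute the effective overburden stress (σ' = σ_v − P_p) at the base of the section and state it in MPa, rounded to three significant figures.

Overburden (lithostatic) stress σ_v:
alluvium: 2020 kg/m³ × 9.81 m/s² × 350 m = 6.936×10^6 Pa = 6.936 MPa
dolomite: 2780 kg/m³ × 9.81 m/s² × 3710 m = 1.012×10^8 Pa = 101.2 MPa
halite: 2167 kg/m³ × 9.81 m/s² × 1787 m = 3.799×10^7 Pa = 37.99 MPa
sandstone: 2450 kg/m³ × 9.81 m/s² × 5866 m = 1.410×10^8 Pa = 141.0 MPa
Total = 6.936 + 101.2 + 37.99 + 141.0 = 287.09 MPa
Pore pressure P_p = 1050 kg/m³ × 9.81 m/s² × 11713 m = 1.206×10^8 Pa = 120.6 MPa
Effective stress σ' = σ_v − P_p = 287.1 − 120.6 = 166.44 MPa

166 MPa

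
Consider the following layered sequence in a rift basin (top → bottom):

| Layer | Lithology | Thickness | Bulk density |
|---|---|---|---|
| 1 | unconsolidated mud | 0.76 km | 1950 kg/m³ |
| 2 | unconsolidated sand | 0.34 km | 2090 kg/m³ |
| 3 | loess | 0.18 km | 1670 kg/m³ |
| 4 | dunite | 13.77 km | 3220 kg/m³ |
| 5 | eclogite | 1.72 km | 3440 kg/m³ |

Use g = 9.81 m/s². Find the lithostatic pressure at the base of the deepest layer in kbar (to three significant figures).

unconsolidated mud: 1950 kg/m³ × 9.81 m/s² × 760 m = 1.454×10^7 Pa = 0.1454 kbar
unconsolidated sand: 2090 kg/m³ × 9.81 m/s² × 340 m = 6.971×10^6 Pa = 0.06971 kbar
loess: 1670 kg/m³ × 9.81 m/s² × 180 m = 2.949×10^6 Pa = 0.02949 kbar
dunite: 3220 kg/m³ × 9.81 m/s² × 13770 m = 4.350×10^8 Pa = 4.350 kbar
eclogite: 3440 kg/m³ × 9.81 m/s² × 1720 m = 5.804×10^7 Pa = 0.5804 kbar
Total = 0.1454 + 0.06971 + 0.02949 + 4.350 + 0.5804 = 5.1747 kbar

5.17 kbar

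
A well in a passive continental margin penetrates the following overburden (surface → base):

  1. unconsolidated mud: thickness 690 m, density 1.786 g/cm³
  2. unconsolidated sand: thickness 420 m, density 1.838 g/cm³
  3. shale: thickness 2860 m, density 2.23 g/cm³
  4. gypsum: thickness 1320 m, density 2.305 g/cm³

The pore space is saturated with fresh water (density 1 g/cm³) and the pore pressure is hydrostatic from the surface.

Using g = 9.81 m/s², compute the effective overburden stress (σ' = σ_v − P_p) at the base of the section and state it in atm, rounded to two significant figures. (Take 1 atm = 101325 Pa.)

590 atm

Overburden (lithostatic) stress σ_v:
unconsolidated mud: 1786 kg/m³ × 9.81 m/s² × 690 m = 1.209×10^7 Pa = 12.09 MPa
unconsolidated sand: 1838 kg/m³ × 9.81 m/s² × 420 m = 7.573×10^6 Pa = 7.573 MPa
shale: 2230 kg/m³ × 9.81 m/s² × 2860 m = 6.257×10^7 Pa = 62.57 MPa
gypsum: 2305 kg/m³ × 9.81 m/s² × 1320 m = 2.985×10^7 Pa = 29.85 MPa
Total = 12.09 + 7.573 + 62.57 + 29.85 = 112.08 MPa
Pore pressure P_p = 1000 kg/m³ × 9.81 m/s² × 5290 m = 5.189×10^7 Pa = 51.89 MPa
Effective stress σ' = σ_v − P_p = 112.1 − 51.89 = 60.181 MPa = 593.94 atm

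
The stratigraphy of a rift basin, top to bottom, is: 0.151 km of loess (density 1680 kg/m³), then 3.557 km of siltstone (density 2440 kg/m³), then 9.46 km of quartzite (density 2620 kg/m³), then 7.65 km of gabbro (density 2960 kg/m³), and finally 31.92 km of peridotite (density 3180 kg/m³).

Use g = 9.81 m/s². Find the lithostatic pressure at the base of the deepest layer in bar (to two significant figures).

15000 bar

loess: 1680 kg/m³ × 9.81 m/s² × 151 m = 2.489×10^6 Pa = 24.89 bar
siltstone: 2440 kg/m³ × 9.81 m/s² × 3557 m = 8.514×10^7 Pa = 851.4 bar
quartzite: 2620 kg/m³ × 9.81 m/s² × 9460 m = 2.431×10^8 Pa = 2431 bar
gabbro: 2960 kg/m³ × 9.81 m/s² × 7650 m = 2.221×10^8 Pa = 2221 bar
peridotite: 3180 kg/m³ × 9.81 m/s² × 31920 m = 9.958×10^8 Pa = 9958 bar
Total = 24.89 + 851.4 + 2431 + 2221 + 9958 = 15487 bar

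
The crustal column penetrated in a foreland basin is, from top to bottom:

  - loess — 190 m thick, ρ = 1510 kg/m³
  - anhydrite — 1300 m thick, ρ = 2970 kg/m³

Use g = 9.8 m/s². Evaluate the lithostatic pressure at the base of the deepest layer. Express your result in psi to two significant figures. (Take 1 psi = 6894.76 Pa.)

5900 psi

loess: 1510 kg/m³ × 9.8 m/s² × 190 m = 2.812×10^6 Pa = 407.8 psi
anhydrite: 2970 kg/m³ × 9.8 m/s² × 1300 m = 3.784×10^7 Pa = 5488 psi
Total = 407.8 + 5488 = 5895.7 psi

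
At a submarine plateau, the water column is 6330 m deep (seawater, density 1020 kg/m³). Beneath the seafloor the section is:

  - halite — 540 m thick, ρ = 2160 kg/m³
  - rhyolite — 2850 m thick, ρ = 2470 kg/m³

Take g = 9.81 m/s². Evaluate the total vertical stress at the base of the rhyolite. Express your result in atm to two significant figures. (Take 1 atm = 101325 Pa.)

1400 atm

seawater: 1020 kg/m³ × 9.81 m/s² × 6330 m = 6.334×10^7 Pa = 625.1 atm
halite: 2160 kg/m³ × 9.81 m/s² × 540 m = 1.144×10^7 Pa = 112.9 atm
rhyolite: 2470 kg/m³ × 9.81 m/s² × 2850 m = 6.906×10^7 Pa = 681.5 atm
Total = 625.1 + 112.9 + 681.5 = 1419.6 atm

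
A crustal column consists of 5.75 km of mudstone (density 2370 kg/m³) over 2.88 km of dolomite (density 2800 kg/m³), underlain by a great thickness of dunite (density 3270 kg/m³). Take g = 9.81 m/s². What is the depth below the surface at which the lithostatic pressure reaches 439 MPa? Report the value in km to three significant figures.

Pressure at base of upper layers: 2370×9.81×5750 + 2800×9.81×2880 = 2.128×10^8 Pa = 212.8 MPa
Remaining pressure to be supplied by dunite: 4.390×10^8 − 2.128×10^8 = 2.262×10^8 Pa
Additional depth in dunite = 2.262×10^8 Pa / (3270 kg/m³ × 9.81 m/s²) = 7051.6 m
Total depth = 8630 m + 7051.6 m = 15682 m
= 15.682 km

15.7 km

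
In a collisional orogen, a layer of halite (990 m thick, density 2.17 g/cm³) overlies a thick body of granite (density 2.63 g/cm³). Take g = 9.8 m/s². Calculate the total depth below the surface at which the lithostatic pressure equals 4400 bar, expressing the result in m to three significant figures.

Pressure at base of upper layers: 2170×9.8×990 = 2.105×10^7 Pa = 210.5 bar
Remaining pressure to be supplied by granite: 4.400×10^8 − 2.105×10^7 = 4.189×10^8 Pa
Additional depth in granite = 4.189×10^8 Pa / (2630 kg/m³ × 9.8 m/s²) = 16255 m
Total depth = 990 m + 16255 m = 17245 m

17200 m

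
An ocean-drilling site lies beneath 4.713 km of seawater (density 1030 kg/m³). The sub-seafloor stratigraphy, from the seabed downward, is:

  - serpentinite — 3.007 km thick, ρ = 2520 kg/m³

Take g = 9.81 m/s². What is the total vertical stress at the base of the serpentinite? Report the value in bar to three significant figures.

seawater: 1030 kg/m³ × 9.81 m/s² × 4713 m = 4.762×10^7 Pa = 476.2 bar
serpentinite: 2520 kg/m³ × 9.81 m/s² × 3007 m = 7.434×10^7 Pa = 743.4 bar
Total = 476.2 + 743.4 = 1219.6 bar

1220 bar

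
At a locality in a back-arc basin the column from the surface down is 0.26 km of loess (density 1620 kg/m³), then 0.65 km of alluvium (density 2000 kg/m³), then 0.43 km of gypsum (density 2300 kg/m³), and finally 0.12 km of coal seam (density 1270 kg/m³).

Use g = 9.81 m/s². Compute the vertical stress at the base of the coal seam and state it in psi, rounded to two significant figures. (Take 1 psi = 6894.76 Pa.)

4100 psi

loess: 1620 kg/m³ × 9.81 m/s² × 260 m = 4.132×10^6 Pa = 599.3 psi
alluvium: 2000 kg/m³ × 9.81 m/s² × 650 m = 1.275×10^7 Pa = 1850 psi
gypsum: 2300 kg/m³ × 9.81 m/s² × 430 m = 9.702×10^6 Pa = 1407 psi
coal seam: 1270 kg/m³ × 9.81 m/s² × 120 m = 1.495×10^6 Pa = 216.8 psi
Total = 599.3 + 1850 + 1407 + 216.8 = 4073.0 psi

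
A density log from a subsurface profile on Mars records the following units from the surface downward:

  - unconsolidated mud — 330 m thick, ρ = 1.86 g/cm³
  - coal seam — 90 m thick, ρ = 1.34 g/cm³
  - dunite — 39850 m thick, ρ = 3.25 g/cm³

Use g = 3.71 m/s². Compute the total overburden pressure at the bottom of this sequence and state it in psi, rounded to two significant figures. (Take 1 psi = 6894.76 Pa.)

unconsolidated mud: 1860 kg/m³ × 3.71 m/s² × 330 m = 2.277×10^6 Pa = 330.3 psi
coal seam: 1340 kg/m³ × 3.71 m/s² × 90 m = 4.474×10^5 Pa = 64.89 psi
dunite: 3250 kg/m³ × 3.71 m/s² × 39850 m = 4.805×10^8 Pa = 69689 psi
Total = 330.3 + 64.89 + 69689 = 70085 psi

70000 psi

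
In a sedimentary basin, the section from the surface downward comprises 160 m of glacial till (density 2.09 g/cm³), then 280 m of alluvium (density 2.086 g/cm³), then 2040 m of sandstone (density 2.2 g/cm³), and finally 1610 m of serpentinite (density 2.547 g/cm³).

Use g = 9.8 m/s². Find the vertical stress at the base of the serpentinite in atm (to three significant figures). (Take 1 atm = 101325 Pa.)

920 atm

glacial till: 2090 kg/m³ × 9.8 m/s² × 160 m = 3.277×10^6 Pa = 32.34 atm
alluvium: 2086 kg/m³ × 9.8 m/s² × 280 m = 5.724×10^6 Pa = 56.49 atm
sandstone: 2200 kg/m³ × 9.8 m/s² × 2040 m = 4.398×10^7 Pa = 434.1 atm
serpentinite: 2547 kg/m³ × 9.8 m/s² × 1610 m = 4.019×10^7 Pa = 396.6 atm
Total = 32.34 + 56.49 + 434.1 + 396.6 = 919.52 atm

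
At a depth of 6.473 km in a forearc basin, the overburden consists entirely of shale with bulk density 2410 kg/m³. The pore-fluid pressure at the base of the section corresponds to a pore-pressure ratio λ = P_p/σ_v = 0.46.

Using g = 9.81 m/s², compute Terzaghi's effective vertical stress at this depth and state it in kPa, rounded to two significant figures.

83000 kPa

Overburden (lithostatic) stress σ_v:
shale: 2410 kg/m³ × 9.81 m/s² × 6473 m = 1.530×10^8 Pa = 153.0 MPa
Pore pressure P_p = λ·σ_v = 0.46 × 153.0 MPa = 70.40 MPa
Effective stress σ' = σ_v − P_p = 153.0 − 70.40 = 82.639 MPa = 82639 kPa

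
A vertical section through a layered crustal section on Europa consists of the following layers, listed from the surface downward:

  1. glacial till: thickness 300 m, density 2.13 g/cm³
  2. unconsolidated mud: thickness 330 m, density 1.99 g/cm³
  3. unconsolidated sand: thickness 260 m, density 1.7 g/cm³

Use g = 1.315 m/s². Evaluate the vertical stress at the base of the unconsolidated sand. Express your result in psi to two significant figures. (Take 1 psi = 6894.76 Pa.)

glacial till: 2130 kg/m³ × 1.315 m/s² × 300 m = 8.403×10^5 Pa = 121.9 psi
unconsolidated mud: 1990 kg/m³ × 1.315 m/s² × 330 m = 8.636×10^5 Pa = 125.2 psi
unconsolidated sand: 1700 kg/m³ × 1.315 m/s² × 260 m = 5.812×10^5 Pa = 84.30 psi
Total = 121.9 + 125.2 + 84.30 = 331.42 psi

330 psi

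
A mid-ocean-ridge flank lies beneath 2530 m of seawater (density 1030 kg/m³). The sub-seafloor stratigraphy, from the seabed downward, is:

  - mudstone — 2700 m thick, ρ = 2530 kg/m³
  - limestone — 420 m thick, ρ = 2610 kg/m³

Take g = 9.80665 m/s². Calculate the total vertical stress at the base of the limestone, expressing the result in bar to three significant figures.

1030 bar

seawater: 1030 kg/m³ × 9.80665 m/s² × 2530 m = 2.556×10^7 Pa = 255.6 bar
mudstone: 2530 kg/m³ × 9.80665 m/s² × 2700 m = 6.699×10^7 Pa = 669.9 bar
limestone: 2610 kg/m³ × 9.80665 m/s² × 420 m = 1.075×10^7 Pa = 107.5 bar
Total = 255.6 + 669.9 + 107.5 = 1032.9 bar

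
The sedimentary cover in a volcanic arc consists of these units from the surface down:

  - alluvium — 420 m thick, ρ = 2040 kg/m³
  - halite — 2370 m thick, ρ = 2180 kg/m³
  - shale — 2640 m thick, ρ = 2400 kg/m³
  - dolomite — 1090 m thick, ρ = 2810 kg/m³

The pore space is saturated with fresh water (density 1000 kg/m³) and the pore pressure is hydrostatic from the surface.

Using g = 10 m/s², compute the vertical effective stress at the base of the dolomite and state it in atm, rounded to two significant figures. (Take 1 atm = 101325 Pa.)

Overburden (lithostatic) stress σ_v:
alluvium: 2040 kg/m³ × 10 m/s² × 420 m = 8.568×10^6 Pa = 8.568 MPa
halite: 2180 kg/m³ × 10 m/s² × 2370 m = 5.167×10^7 Pa = 51.67 MPa
shale: 2400 kg/m³ × 10 m/s² × 2640 m = 6.336×10^7 Pa = 63.36 MPa
dolomite: 2810 kg/m³ × 10 m/s² × 1090 m = 3.063×10^7 Pa = 30.63 MPa
Total = 8.568 + 51.67 + 63.36 + 30.63 = 154.22 MPa
Pore pressure P_p = 1000 kg/m³ × 10 m/s² × 6520 m = 6.520×10^7 Pa = 65.20 MPa
Effective stress σ' = σ_v − P_p = 154.2 − 65.20 = 89.023 MPa = 878.59 atm

880 atm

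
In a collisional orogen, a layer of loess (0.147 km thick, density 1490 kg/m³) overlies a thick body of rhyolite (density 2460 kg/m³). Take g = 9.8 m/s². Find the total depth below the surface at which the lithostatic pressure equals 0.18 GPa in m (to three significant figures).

Pressure at base of upper layers: 1490×9.8×147 = 2.146×10^6 Pa = 2.146×10^-3 GPa
Remaining pressure to be supplied by rhyolite: 1.800×10^8 − 2.146×10^6 = 1.779×10^8 Pa
Additional depth in rhyolite = 1.779×10^8 Pa / (2460 kg/m³ × 9.8 m/s²) = 7377.4 m
Total depth = 147 m + 7377.4 m = 7524.4 m

7520 m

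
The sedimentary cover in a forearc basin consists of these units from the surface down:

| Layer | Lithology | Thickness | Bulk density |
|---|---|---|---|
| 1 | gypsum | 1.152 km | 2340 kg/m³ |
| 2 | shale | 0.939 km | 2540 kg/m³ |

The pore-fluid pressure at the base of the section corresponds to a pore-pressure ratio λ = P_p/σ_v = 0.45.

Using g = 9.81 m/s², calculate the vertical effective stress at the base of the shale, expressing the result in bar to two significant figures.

Overburden (lithostatic) stress σ_v:
gypsum: 2340 kg/m³ × 9.81 m/s² × 1152 m = 2.644×10^7 Pa = 26.44 MPa
shale: 2540 kg/m³ × 9.81 m/s² × 939 m = 2.340×10^7 Pa = 23.40 MPa
Total = 26.44 + 23.40 = 49.842 MPa
Pore pressure P_p = λ·σ_v = 0.45 × 49.84 MPa = 22.43 MPa
Effective stress σ' = σ_v − P_p = 49.84 − 22.43 = 27.413 MPa = 274.13 bar

270 bar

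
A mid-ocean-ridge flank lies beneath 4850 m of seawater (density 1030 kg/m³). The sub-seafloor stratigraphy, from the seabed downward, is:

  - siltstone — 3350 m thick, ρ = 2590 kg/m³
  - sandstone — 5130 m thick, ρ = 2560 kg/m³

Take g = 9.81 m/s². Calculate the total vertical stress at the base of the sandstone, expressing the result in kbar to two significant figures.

2.6 kbar

seawater: 1030 kg/m³ × 9.81 m/s² × 4850 m = 4.901×10^7 Pa = 0.4901 kbar
siltstone: 2590 kg/m³ × 9.81 m/s² × 3350 m = 8.512×10^7 Pa = 0.8512 kbar
sandstone: 2560 kg/m³ × 9.81 m/s² × 5130 m = 1.288×10^8 Pa = 1.288 kbar
Total = 0.4901 + 0.8512 + 1.288 = 2.6296 kbar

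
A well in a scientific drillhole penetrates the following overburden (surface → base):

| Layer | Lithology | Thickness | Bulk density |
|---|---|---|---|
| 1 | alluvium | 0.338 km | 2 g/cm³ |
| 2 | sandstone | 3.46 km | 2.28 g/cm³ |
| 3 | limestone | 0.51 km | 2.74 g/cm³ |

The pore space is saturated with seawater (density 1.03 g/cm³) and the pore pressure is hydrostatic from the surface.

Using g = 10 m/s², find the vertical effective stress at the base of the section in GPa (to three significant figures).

Overburden (lithostatic) stress σ_v:
alluvium: 2000 kg/m³ × 10 m/s² × 338 m = 6.760×10^6 Pa = 6.760 MPa
sandstone: 2280 kg/m³ × 10 m/s² × 3460 m = 7.889×10^7 Pa = 78.89 MPa
limestone: 2740 kg/m³ × 10 m/s² × 510 m = 1.397×10^7 Pa = 13.97 MPa
Total = 6.760 + 78.89 + 13.97 = 99.622 MPa
Pore pressure P_p = 1030 kg/m³ × 10 m/s² × 4308 m = 4.437×10^7 Pa = 44.37 MPa
Effective stress σ' = σ_v − P_p = 99.62 − 44.37 = 55.250 MPa = 0.055250 GPa

0.0552 GPa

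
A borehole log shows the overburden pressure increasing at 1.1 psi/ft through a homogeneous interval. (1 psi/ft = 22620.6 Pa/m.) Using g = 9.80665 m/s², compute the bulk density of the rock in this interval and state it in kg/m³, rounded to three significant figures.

2540 kg/m³

ρ = (dP/dz)/g = 1.1 psi/ft / 9.80665 m/s² = 24883 Pa/m / 9.80665 m/s² = 2537.3 kg/m³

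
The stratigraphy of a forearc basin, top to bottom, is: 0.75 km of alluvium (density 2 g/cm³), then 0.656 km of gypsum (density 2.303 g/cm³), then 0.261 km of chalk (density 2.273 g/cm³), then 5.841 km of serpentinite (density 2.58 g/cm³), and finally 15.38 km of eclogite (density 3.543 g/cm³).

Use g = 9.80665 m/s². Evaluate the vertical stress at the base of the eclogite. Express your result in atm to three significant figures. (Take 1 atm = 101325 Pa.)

alluvium: 2000 kg/m³ × 9.80665 m/s² × 750 m = 1.471×10^7 Pa = 145.2 atm
gypsum: 2303 kg/m³ × 9.80665 m/s² × 656 m = 1.482×10^7 Pa = 146.2 atm
chalk: 2273 kg/m³ × 9.80665 m/s² × 261 m = 5.818×10^6 Pa = 57.42 atm
serpentinite: 2580 kg/m³ × 9.80665 m/s² × 5841 m = 1.478×10^8 Pa = 1459 atm
eclogite: 3543 kg/m³ × 9.80665 m/s² × 15380 m = 5.344×10^8 Pa = 5274 atm
Total = 145.2 + 146.2 + 57.42 + 1459 + 5274 = 7081.2 atm

7080 atm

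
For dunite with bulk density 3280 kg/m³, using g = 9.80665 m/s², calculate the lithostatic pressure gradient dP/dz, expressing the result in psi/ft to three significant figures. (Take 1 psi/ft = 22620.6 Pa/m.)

dP/dz = ρg = 3280 kg/m³ × 9.80665 m/s² = 32166 Pa/m
= 32166 Pa/m × (1 psi/ft / 22621 Pa/m) = 1.4220 psi/ft

1.42 psi/ft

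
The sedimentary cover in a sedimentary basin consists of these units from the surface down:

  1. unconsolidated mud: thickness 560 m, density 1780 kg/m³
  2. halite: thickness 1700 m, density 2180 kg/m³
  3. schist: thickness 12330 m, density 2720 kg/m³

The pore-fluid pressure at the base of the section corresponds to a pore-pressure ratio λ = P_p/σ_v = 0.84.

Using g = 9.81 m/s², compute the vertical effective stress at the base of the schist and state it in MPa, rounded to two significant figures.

Overburden (lithostatic) stress σ_v:
unconsolidated mud: 1780 kg/m³ × 9.81 m/s² × 560 m = 9.779×10^6 Pa = 9.779 MPa
halite: 2180 kg/m³ × 9.81 m/s² × 1700 m = 3.636×10^7 Pa = 36.36 MPa
schist: 2720 kg/m³ × 9.81 m/s² × 12330 m = 3.290×10^8 Pa = 329.0 MPa
Total = 9.779 + 36.36 + 329.0 = 375.14 MPa
Pore pressure P_p = λ·σ_v = 0.84 × 375.1 MPa = 315.1 MPa
Effective stress σ' = σ_v − P_p = 375.1 − 315.1 = 60.022 MPa

60 MPa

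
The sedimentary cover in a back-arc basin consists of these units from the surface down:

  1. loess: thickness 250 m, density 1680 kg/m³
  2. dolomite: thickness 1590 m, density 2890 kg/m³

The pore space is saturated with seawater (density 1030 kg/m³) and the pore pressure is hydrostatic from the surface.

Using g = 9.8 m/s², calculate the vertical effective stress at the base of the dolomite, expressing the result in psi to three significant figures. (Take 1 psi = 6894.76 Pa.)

4430 psi

Overburden (lithostatic) stress σ_v:
loess: 1680 kg/m³ × 9.8 m/s² × 250 m = 4.116×10^6 Pa = 4.116 MPa
dolomite: 2890 kg/m³ × 9.8 m/s² × 1590 m = 4.503×10^7 Pa = 45.03 MPa
Total = 4.116 + 45.03 = 49.148 MPa
Pore pressure P_p = 1030 kg/m³ × 9.8 m/s² × 1840 m = 1.857×10^7 Pa = 18.57 MPa
Effective stress σ' = σ_v − P_p = 49.15 − 18.57 = 30.575 MPa = 4434.5 psi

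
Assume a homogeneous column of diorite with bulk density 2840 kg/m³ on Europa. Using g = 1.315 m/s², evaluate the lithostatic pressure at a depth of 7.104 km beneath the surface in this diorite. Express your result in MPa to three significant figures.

diorite: 2840 kg/m³ × 1.315 m/s² × 7104 m = 2.653×10^7 Pa = 26.53 MPa

26.5 MPa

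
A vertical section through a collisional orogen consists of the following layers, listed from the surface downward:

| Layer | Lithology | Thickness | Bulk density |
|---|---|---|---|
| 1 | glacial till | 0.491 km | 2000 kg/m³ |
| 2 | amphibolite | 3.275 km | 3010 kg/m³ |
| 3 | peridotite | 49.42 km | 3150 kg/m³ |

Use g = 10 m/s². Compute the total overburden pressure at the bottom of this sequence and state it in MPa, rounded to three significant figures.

1670 MPa

glacial till: 2000 kg/m³ × 10 m/s² × 491 m = 9.820×10^6 Pa = 9.820 MPa
amphibolite: 3010 kg/m³ × 10 m/s² × 3275 m = 9.858×10^7 Pa = 98.58 MPa
peridotite: 3150 kg/m³ × 10 m/s² × 49420 m = 1.557×10^9 Pa = 1557 MPa
Total = 9.820 + 98.58 + 1557 = 1665.1 MPa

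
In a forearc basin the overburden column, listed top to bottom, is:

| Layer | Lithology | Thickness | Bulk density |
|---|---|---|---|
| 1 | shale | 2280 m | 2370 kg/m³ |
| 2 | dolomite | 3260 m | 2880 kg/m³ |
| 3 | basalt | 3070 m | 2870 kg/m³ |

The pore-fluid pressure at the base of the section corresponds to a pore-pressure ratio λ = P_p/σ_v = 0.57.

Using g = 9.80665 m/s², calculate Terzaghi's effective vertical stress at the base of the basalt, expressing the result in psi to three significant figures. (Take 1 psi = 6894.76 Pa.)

Overburden (lithostatic) stress σ_v:
shale: 2370 kg/m³ × 9.80665 m/s² × 2280 m = 5.299×10^7 Pa = 52.99 MPa
dolomite: 2880 kg/m³ × 9.80665 m/s² × 3260 m = 9.207×10^7 Pa = 92.07 MPa
basalt: 2870 kg/m³ × 9.80665 m/s² × 3070 m = 8.641×10^7 Pa = 86.41 MPa
Total = 52.99 + 92.07 + 86.41 = 231.47 MPa
Pore pressure P_p = λ·σ_v = 0.57 × 231.5 MPa = 131.9 MPa
Effective stress σ' = σ_v − P_p = 231.5 − 131.9 = 99.532 MPa = 14436 psi

14400 psi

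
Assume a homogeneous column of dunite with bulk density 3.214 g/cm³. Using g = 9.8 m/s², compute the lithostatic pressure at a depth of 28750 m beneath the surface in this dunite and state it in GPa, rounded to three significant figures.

dunite: 3214 kg/m³ × 9.8 m/s² × 28750 m = 9.055×10^8 Pa = 0.9055 GPa

0.906 GPa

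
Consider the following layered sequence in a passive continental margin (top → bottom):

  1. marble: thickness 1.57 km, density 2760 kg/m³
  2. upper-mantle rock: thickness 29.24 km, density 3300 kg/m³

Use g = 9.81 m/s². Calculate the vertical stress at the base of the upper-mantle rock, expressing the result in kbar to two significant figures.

9.9 kbar

marble: 2760 kg/m³ × 9.81 m/s² × 1570 m = 4.251×10^7 Pa = 0.4251 kbar
upper-mantle rock: 3300 kg/m³ × 9.81 m/s² × 29240 m = 9.466×10^8 Pa = 9.466 kbar
Total = 0.4251 + 9.466 = 9.8910 kbar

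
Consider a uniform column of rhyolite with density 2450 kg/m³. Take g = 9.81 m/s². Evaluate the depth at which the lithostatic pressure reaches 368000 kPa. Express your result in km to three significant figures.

15.3 km

h = P/(ρg) = 368000 kPa / (2450 kg/m³ × 9.81 m/s²) = 3.680×10^8 Pa / 24034 Pa/m = 15311 m
= 15.311 km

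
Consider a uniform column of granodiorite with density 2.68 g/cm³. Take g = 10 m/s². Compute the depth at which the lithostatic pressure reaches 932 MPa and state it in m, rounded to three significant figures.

34800 m

h = P/(ρg) = 932 MPa / (2680 kg/m³ × 10 m/s²) = 9.320×10^8 Pa / 26800 Pa/m = 34776 m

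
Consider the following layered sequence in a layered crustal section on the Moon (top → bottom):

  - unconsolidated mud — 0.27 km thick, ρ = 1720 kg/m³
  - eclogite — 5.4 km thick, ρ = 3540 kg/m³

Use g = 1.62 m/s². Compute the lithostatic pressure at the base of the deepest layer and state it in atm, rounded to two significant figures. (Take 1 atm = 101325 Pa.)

310 atm

unconsolidated mud: 1720 kg/m³ × 1.62 m/s² × 270 m = 7.523×10^5 Pa = 7.425 atm
eclogite: 3540 kg/m³ × 1.62 m/s² × 5400 m = 3.097×10^7 Pa = 305.6 atm
Total = 7.425 + 305.6 = 313.05 atm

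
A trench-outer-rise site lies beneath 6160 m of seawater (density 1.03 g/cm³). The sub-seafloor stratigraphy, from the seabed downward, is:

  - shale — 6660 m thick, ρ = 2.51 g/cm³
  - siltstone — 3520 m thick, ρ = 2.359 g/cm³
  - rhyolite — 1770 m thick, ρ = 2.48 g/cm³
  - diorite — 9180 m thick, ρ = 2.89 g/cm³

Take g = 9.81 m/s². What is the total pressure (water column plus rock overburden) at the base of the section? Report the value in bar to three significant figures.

seawater: 1030 kg/m³ × 9.81 m/s² × 6160 m = 6.224×10^7 Pa = 622.4 bar
shale: 2510 kg/m³ × 9.81 m/s² × 6660 m = 1.640×10^8 Pa = 1640 bar
siltstone: 2359 kg/m³ × 9.81 m/s² × 3520 m = 8.146×10^7 Pa = 814.6 bar
rhyolite: 2480 kg/m³ × 9.81 m/s² × 1770 m = 4.306×10^7 Pa = 430.6 bar
diorite: 2890 kg/m³ × 9.81 m/s² × 9180 m = 2.603×10^8 Pa = 2603 bar
Total = 622.4 + 1640 + 814.6 + 430.6 + 2603 = 6110.1 bar

6110 bar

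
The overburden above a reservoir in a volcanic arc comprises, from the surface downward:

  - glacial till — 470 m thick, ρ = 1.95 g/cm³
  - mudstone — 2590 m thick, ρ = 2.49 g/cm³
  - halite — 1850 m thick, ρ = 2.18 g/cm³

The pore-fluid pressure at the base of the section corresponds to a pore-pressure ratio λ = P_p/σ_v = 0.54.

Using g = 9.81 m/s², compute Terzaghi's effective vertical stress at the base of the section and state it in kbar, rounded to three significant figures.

Overburden (lithostatic) stress σ_v:
glacial till: 1950 kg/m³ × 9.81 m/s² × 470 m = 8.991×10^6 Pa = 8.991 MPa
mudstone: 2490 kg/m³ × 9.81 m/s² × 2590 m = 6.327×10^7 Pa = 63.27 MPa
halite: 2180 kg/m³ × 9.81 m/s² × 1850 m = 3.956×10^7 Pa = 39.56 MPa
Total = 8.991 + 63.27 + 39.56 = 111.82 MPa
Pore pressure P_p = λ·σ_v = 0.54 × 111.8 MPa = 60.38 MPa
Effective stress σ' = σ_v − P_p = 111.8 − 60.38 = 51.437 MPa = 0.51437 kbar

0.514 kbar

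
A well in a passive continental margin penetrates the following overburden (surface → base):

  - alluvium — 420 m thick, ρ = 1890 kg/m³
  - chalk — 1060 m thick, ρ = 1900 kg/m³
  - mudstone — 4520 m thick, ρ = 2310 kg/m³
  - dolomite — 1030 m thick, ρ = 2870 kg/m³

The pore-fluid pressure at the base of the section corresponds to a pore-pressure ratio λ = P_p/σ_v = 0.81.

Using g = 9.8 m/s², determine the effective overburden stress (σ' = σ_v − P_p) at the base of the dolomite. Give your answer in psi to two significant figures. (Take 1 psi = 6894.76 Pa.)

Overburden (lithostatic) stress σ_v:
alluvium: 1890 kg/m³ × 9.8 m/s² × 420 m = 7.779×10^6 Pa = 7.779 MPa
chalk: 1900 kg/m³ × 9.8 m/s² × 1060 m = 1.974×10^7 Pa = 19.74 MPa
mudstone: 2310 kg/m³ × 9.8 m/s² × 4520 m = 1.023×10^8 Pa = 102.3 MPa
dolomite: 2870 kg/m³ × 9.8 m/s² × 1030 m = 2.897×10^7 Pa = 28.97 MPa
Total = 7.779 + 19.74 + 102.3 + 28.97 = 158.81 MPa
Pore pressure P_p = λ·σ_v = 0.81 × 158.8 MPa = 128.6 MPa
Effective stress σ' = σ_v − P_p = 158.8 − 128.6 = 30.174 MPa = 4376.4 psi

4400 psi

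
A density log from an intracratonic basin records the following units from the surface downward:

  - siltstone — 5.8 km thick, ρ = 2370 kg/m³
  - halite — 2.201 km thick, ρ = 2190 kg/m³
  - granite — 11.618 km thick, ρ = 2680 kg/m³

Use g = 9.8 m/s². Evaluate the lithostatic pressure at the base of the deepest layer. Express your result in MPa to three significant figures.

siltstone: 2370 kg/m³ × 9.8 m/s² × 5800 m = 1.347×10^8 Pa = 134.7 MPa
halite: 2190 kg/m³ × 9.8 m/s² × 2201 m = 4.724×10^7 Pa = 47.24 MPa
granite: 2680 kg/m³ × 9.8 m/s² × 11618 m = 3.051×10^8 Pa = 305.1 MPa
Total = 134.7 + 47.24 + 305.1 = 487.08 MPa

487 MPa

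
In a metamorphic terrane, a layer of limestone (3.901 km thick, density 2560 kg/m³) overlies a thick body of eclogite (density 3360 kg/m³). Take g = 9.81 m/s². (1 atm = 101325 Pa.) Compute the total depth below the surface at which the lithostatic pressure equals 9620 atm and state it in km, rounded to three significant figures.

Pressure at base of upper layers: 2560×9.81×3901 = 9.797×10^7 Pa = 966.9 atm
Remaining pressure to be supplied by eclogite: 9.747×10^8 − 9.797×10^7 = 8.768×10^8 Pa
Additional depth in eclogite = 8.768×10^8 Pa / (3360 kg/m³ × 9.81 m/s²) = 26600 m
Total depth = 3901 m + 26600 m = 30501 m
= 30.501 km

30.5 km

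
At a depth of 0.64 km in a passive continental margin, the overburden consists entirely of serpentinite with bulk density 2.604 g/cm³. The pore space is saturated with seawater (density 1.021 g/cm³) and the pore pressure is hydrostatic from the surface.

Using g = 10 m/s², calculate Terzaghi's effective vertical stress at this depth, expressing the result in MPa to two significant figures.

Overburden (lithostatic) stress σ_v:
serpentinite: 2604 kg/m³ × 10 m/s² × 640 m = 1.667×10^7 Pa = 16.67 MPa
Pore pressure P_p = 1021 kg/m³ × 10 m/s² × 640 m = 6.534×10^6 Pa = 6.534 MPa
Effective stress σ' = σ_v − P_p = 16.67 − 6.534 = 10.131 MPa

10 MPa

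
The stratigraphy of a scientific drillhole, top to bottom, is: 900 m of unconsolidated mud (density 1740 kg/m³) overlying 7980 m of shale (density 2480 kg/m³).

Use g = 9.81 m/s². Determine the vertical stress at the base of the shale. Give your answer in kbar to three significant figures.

unconsolidated mud: 1740 kg/m³ × 9.81 m/s² × 900 m = 1.536×10^7 Pa = 0.1536 kbar
shale: 2480 kg/m³ × 9.81 m/s² × 7980 m = 1.941×10^8 Pa = 1.941 kbar
Total = 0.1536 + 1.941 = 2.0951 kbar

2.10 kbar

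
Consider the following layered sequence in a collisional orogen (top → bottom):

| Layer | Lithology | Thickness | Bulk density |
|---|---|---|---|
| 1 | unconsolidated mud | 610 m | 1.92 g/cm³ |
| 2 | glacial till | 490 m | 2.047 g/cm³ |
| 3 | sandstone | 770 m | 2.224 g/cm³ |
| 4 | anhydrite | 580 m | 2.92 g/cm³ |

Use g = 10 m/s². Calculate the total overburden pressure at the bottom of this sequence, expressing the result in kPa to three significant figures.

55800 kPa

unconsolidated mud: 1920 kg/m³ × 10 m/s² × 610 m = 1.171×10^7 Pa = 11712 kPa
glacial till: 2047 kg/m³ × 10 m/s² × 490 m = 1.003×10^7 Pa = 10030 kPa
sandstone: 2224 kg/m³ × 10 m/s² × 770 m = 1.712×10^7 Pa = 17125 kPa
anhydrite: 2920 kg/m³ × 10 m/s² × 580 m = 1.694×10^7 Pa = 16936 kPa
Total = 11712 + 10030 + 17125 + 16936 = 55803 kPa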